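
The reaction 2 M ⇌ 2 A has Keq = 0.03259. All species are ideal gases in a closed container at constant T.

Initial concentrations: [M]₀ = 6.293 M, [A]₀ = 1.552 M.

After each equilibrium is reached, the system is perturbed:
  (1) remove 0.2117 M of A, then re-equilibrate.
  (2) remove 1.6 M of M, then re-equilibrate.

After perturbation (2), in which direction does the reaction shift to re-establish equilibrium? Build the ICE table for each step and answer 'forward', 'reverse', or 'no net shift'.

Q₀ = 0.06082 vs Keq = 0.03259 ⇒ Q>K, reverse
Step 1:
                    M           A
  I             6.293       1.552
  C            0.3523     -0.3523
  E             6.645         1.2
  solve Keq expr → x = -0.1762; check Q = 0.03259
Then remove 0.2117 M of A.
Step 2:
                    M           A
  I             6.645       0.988
  C           -0.1793      0.1793
  E             6.466       1.167
  solve Keq expr → x = 0.08966; check Q = 0.03259
Then remove 1.6 M of M.
Step 3:
                    M           A
  I             4.866       1.167
  C            0.2447     -0.2447
  E             5.111      0.9226
  solve Keq expr → x = -0.1223; check Q = 0.03259

Direction: reverse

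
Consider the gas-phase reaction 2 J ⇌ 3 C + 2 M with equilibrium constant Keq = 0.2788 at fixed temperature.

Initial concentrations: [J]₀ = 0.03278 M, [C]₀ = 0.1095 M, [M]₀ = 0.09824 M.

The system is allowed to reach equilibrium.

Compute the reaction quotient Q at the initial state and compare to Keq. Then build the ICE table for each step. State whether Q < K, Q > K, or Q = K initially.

Q₀ = 0.01179; Q < K (proceeds forward)

Q₀ = 0.01179 vs Keq = 0.2788 ⇒ Q<K, forward
Step 1:
                  J         C         M
  init      0.03278    0.1095   0.09824
  Δ        -0.02086   0.03129   0.02086
  eq        0.01192    0.1408    0.1191
  solve Keq expr → x = 0.01043; check Q = 0.2788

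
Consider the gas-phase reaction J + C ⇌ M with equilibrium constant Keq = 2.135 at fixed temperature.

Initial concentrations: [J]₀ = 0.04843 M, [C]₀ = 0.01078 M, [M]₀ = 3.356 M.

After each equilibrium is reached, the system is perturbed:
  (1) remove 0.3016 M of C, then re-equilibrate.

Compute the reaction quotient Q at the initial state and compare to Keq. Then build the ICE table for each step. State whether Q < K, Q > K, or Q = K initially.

Q₀ = 6428; Q > K (proceeds reverse)

Q₀ = 6428 vs Keq = 2.135 ⇒ Q>K, reverse
Step 1:
                  J         C         M
  init      0.04843   0.01078     3.356
  Δ           1.017     1.017    -1.017
  eq          1.066     1.028     2.339
  solve Keq expr → x = -1.017; check Q = 2.135
Then remove 0.3016 M of C.
Step 2:
                  J         C         M
  init        1.066    0.7264     2.339
  Δ          0.1342    0.1342   -0.1342
  eq            1.2    0.8606     2.205
  solve Keq expr → x = -0.1342; check Q = 2.135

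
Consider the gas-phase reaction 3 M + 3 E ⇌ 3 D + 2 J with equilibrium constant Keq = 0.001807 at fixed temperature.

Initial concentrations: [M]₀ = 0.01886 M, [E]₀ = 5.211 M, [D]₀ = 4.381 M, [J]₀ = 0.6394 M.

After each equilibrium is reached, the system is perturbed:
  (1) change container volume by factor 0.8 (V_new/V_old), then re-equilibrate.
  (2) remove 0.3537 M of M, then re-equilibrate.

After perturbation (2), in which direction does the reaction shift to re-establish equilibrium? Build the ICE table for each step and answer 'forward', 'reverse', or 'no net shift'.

Direction: reverse

Q₀ = 3.6214e+04 vs Keq = 0.001807 ⇒ Q>K, reverse
Step 1:
                  M         E         D         J
  Initial   0.01886     5.211     4.381    0.6394
  Change     0.8445    0.8445   -0.8445    -0.563
  Equil      0.8634     6.055     3.537   0.07641
  solve Keq expr → x = -0.2815; check Q = 0.001807
Then change container volume by factor 0.8 (V_new/V_old).
Step 2:
                  M         E         D         J
  Initial     1.079     7.569     4.421   0.09551
  Change   -0.01295  -0.01295   0.01295  0.008631
  Equil       1.066     7.556     4.434    0.1041
  solve Keq expr → x = 0.004315; check Q = 0.001807
Then remove 0.3537 M of M.
Step 3:
                  M         E         D         J
  Initial    0.7125     7.556     4.434    0.1041
  Change    0.05736   0.05736  -0.05736  -0.03824
  Equil      0.7699     7.614     4.376    0.0659
  solve Keq expr → x = -0.01912; check Q = 0.001807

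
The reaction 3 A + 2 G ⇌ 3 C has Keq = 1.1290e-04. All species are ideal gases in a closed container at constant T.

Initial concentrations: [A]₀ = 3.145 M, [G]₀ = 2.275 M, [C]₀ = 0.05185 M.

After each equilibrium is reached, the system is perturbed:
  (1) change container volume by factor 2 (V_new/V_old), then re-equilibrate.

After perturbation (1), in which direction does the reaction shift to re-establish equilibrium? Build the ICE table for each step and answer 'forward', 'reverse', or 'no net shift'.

Q₀ = 8.6581e-07 vs Keq = 1.1290e-04 ⇒ Q<K, forward
Step 1:
                    A           G           C
  Initial       3.145       2.275     0.05185
  Change      -0.1864     -0.1243      0.1864
  Equil         2.959       2.151      0.2383
  solve Keq expr → x = 0.06213; check Q = 1.1290e-04
Then change container volume by factor 2 (V_new/V_old).
Step 2:
                    A           G           C
  Initial       1.479       1.075      0.1191
  Change      0.04072     0.02715    -0.04072
  Equil          1.52       1.103      0.0784
  solve Keq expr → x = -0.01357; check Q = 1.1290e-04

Direction: reverse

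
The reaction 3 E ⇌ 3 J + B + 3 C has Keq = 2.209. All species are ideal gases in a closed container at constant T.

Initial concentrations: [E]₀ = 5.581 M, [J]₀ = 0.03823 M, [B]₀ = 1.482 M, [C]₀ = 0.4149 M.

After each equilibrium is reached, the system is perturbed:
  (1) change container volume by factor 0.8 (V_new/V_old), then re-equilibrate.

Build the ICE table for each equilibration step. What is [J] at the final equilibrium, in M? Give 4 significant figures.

[J]_eq = 1.978 M

Q₀ = 3.4022e-08 vs Keq = 2.209 ⇒ Q<K, forward
Step 1:
                   E          J          B          C
  init         5.581    0.03823      1.482     0.4149
  Δ           -1.759      1.759     0.5863      1.759
  eq           3.822      1.797      2.068      2.174
  solve Keq expr → x = 0.5863; check Q = 2.209
Then change container volume by factor 0.8 (V_new/V_old).
Step 2:
                   E          J          B          C
  init         4.778      2.246      2.585      2.717
  Δ           0.2683    -0.2683   -0.08944    -0.2683
  eq           5.046      1.978      2.496      2.449
  solve Keq expr → x = -0.08944; check Q = 2.209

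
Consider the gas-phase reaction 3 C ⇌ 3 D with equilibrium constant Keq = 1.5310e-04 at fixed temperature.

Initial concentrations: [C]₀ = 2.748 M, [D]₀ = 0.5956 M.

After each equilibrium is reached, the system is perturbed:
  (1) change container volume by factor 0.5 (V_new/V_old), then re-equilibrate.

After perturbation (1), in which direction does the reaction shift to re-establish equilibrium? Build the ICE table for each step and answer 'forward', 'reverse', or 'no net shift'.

Direction: no net shift

Q₀ = 0.01018 vs Keq = 1.5310e-04 ⇒ Q>K, reverse
Step 1:
                  C         D
  init        2.748    0.5956
  Δ          0.4258   -0.4258
  eq          3.174    0.1698
  solve Keq expr → x = -0.1419; check Q = 1.5310e-04
Then change container volume by factor 0.5 (V_new/V_old).
Step 2:
                  C         D
  init        6.348    0.3396
  Δ               0         0
  eq          6.348    0.3396
  solve Keq expr → x = 0; check Q = 1.5310e-04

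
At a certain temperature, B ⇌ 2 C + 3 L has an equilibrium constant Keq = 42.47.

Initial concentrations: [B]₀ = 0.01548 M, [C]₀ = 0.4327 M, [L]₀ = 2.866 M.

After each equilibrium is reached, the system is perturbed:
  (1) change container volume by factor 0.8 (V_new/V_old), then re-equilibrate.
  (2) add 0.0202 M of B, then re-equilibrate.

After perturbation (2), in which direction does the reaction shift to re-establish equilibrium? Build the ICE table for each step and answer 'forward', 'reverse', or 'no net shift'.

Q₀ = 284.7 vs Keq = 42.47 ⇒ Q>K, reverse
Step 1:
                   B          C          L
  Initial    0.01548     0.4327      2.866
  Change     0.04276   -0.08552    -0.1283
  Equil      0.05824     0.3472      2.738
  solve Keq expr → x = -0.04276; check Q = 42.47
Then change container volume by factor 0.8 (V_new/V_old).
Step 2:
                   B          C          L
  Initial     0.0728      0.434      3.422
  Change     0.03738   -0.07477    -0.1122
  Equil       0.1102     0.3592       3.31
  solve Keq expr → x = -0.03738; check Q = 42.47
Then add 0.0202 M of B.
Step 3:
                   B          C          L
  Initial     0.1304     0.3592       3.31
  Change   -0.007823    0.01565    0.02347
  Equil       0.1226     0.3749      3.333
  solve Keq expr → x = 0.007823; check Q = 42.47

Direction: forward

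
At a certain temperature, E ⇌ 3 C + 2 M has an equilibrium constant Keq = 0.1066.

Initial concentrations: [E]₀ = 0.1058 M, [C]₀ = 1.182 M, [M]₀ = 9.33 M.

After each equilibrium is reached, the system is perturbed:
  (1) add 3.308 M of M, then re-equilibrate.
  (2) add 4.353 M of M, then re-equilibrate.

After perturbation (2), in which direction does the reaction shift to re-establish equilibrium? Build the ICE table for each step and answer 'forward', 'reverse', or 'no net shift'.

Direction: reverse

Q₀ = 1359 vs Keq = 0.1066 ⇒ Q>K, reverse
Step 1:
                    E           C           M
  Initial      0.1058       1.182        9.33
  Change       0.3647      -1.094     -0.7294
  Equil        0.4705     0.08785       8.601
  solve Keq expr → x = -0.3647; check Q = 0.1066
Then add 3.308 M of M.
Step 2:
                    E           C           M
  Initial      0.4705     0.08785       11.91
  Change     0.005603    -0.01681    -0.01121
  Equil        0.4761     0.07104        11.9
  solve Keq expr → x = -0.005603; check Q = 0.1066
Then add 4.353 M of M.
Step 3:
                    E           C           M
  Initial      0.4761     0.07104       16.25
  Change     0.004379    -0.01314   -0.008758
  Equil        0.4805     0.05791       16.24
  solve Keq expr → x = -0.004379; check Q = 0.1066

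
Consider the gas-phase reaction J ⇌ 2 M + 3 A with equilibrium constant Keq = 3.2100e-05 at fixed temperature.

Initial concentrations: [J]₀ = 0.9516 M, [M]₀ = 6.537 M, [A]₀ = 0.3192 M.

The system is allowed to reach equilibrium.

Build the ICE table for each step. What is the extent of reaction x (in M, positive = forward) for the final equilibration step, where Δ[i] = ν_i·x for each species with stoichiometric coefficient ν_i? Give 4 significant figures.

Q₀ = 1.46 vs Keq = 3.2100e-05 ⇒ Q>K, reverse
Step 1:
                    J           M           A
  I            0.9516       6.537      0.3192
  C            0.1032     -0.2065     -0.3097
  E             1.055       6.331    0.009454
  solve Keq expr → x = -0.1032; check Q = 3.2100e-05

x = -0.1032 M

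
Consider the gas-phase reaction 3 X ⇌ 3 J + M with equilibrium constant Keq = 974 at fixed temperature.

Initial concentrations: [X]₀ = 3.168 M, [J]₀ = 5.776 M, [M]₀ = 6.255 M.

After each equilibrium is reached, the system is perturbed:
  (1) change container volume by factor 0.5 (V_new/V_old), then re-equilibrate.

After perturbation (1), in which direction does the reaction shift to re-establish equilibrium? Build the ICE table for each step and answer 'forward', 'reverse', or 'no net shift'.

Direction: reverse

Q₀ = 37.91 vs Keq = 974 ⇒ Q<K, forward
Step 1:
                  X         J         M
  I           3.168     5.776     6.255
  C          -1.731     1.731     0.577
  E           1.437     7.507     6.832
  solve Keq expr → x = 0.577; check Q = 974
Then change container volume by factor 0.5 (V_new/V_old).
Step 2:
                  X         J         M
  I           2.874     15.01     13.66
  C          0.5884   -0.5884   -0.1961
  E           3.462     14.43     13.47
  solve Keq expr → x = -0.1961; check Q = 974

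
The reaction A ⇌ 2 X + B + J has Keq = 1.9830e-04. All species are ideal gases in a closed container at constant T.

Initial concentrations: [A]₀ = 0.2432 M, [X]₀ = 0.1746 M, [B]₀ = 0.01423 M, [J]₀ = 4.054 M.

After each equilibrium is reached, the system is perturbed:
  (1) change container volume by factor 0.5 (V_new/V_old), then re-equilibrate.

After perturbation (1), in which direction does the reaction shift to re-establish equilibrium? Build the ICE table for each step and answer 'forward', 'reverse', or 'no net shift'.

Direction: reverse

Q₀ = 0.007231 vs Keq = 1.9830e-04 ⇒ Q>K, reverse
Step 1:
                    A           X           B           J
  I            0.2432      0.1746     0.01423       4.054
  C           0.01365     -0.0273    -0.01365    -0.01365
  E            0.2568      0.1473  5.8098e-04        4.04
  solve Keq expr → x = -0.01365; check Q = 1.9830e-04
Then change container volume by factor 0.5 (V_new/V_old).
Step 2:
                    A           X           B           J
  I            0.5137      0.2946    0.001162       8.081
  C          0.001014   -0.002029   -0.001014   -0.001014
  E            0.5147      0.2926  1.4758e-04        8.08
  solve Keq expr → x = -0.001014; check Q = 1.9830e-04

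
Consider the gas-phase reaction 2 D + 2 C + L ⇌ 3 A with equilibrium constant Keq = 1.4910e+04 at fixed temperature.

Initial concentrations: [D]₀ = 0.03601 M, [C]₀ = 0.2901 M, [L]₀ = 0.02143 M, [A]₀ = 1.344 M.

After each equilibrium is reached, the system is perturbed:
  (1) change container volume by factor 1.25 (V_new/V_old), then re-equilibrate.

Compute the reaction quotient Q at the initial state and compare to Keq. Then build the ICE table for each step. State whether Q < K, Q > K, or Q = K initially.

Q₀ = 1.0381e+06 vs Keq = 1.4910e+04 ⇒ Q>K, reverse
Step 1:
                    D           C           L           A
  I           0.03601      0.2901     0.02143       1.344
  C           0.08241     0.08241     0.04121     -0.1236
  E            0.1184      0.3725     0.06264        1.22
  solve Keq expr → x = -0.04121; check Q = 1.4910e+04
Then change container volume by factor 1.25 (V_new/V_old).
Step 2:
                    D           C           L           A
  I           0.09474       0.298     0.05011      0.9763
  C           0.01097     0.01097    0.005485    -0.01645
  E            0.1057       0.309     0.05559      0.9598
  solve Keq expr → x = -0.005485; check Q = 1.4910e+04

Q₀ = 1.0381e+06; Q > K (proceeds reverse)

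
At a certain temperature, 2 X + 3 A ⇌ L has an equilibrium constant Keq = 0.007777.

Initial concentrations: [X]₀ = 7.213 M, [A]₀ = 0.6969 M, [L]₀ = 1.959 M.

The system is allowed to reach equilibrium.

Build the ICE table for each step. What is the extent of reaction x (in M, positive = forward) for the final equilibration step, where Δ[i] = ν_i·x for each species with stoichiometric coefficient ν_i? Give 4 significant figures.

Q₀ = 0.1112 vs Keq = 0.007777 ⇒ Q>K, reverse
Step 1:
                  X         A         L
  init        7.213    0.6969     1.959
  Δ          0.5555    0.8332   -0.2777
  eq          7.768      1.53     1.681
  solve Keq expr → x = -0.2777; check Q = 0.007777

x = -0.2777 M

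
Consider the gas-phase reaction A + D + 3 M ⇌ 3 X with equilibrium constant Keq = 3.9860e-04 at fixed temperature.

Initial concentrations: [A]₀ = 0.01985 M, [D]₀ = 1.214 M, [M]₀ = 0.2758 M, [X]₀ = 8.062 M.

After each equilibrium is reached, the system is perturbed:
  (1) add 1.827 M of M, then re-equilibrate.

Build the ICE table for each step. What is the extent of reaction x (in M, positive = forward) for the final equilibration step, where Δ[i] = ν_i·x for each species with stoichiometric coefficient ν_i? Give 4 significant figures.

x = 0.07241 M

Q₀ = 1.0365e+06 vs Keq = 3.9860e-04 ⇒ Q>K, reverse
Step 1:
                   A          D          M          X
  I          0.01985      1.214     0.2758      8.062
  C            2.327      2.327       6.98      -6.98
  E            2.347      3.541      7.256      1.082
  solve Keq expr → x = -2.327; check Q = 3.9860e-04
Then add 1.827 M of M.
Step 2:
                   A          D          M          X
  I            2.347      3.541      9.083      1.082
  C         -0.07241   -0.07241    -0.2172     0.2172
  E            2.274      3.468      8.866      1.299
  solve Keq expr → x = 0.07241; check Q = 3.9860e-04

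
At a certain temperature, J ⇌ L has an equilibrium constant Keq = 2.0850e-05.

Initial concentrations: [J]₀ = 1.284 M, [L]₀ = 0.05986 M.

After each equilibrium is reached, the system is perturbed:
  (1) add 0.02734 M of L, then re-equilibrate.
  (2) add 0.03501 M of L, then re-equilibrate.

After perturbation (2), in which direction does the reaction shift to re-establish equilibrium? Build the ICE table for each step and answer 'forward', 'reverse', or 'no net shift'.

Q₀ = 0.04662 vs Keq = 2.0850e-05 ⇒ Q>K, reverse
Step 1:
                    J           L
  Initial       1.284     0.05986
  Change      0.05983    -0.05983
  Equil         1.344  2.8019e-05
  solve Keq expr → x = -0.05983; check Q = 2.0850e-05
Then add 0.02734 M of L.
Step 2:
                    J           L
  Initial       1.344     0.02737
  Change      0.02734    -0.02734
  Equil         1.371  2.8589e-05
  solve Keq expr → x = -0.02734; check Q = 2.0850e-05
Then add 0.03501 M of L.
Step 3:
                    J           L
  Initial       1.371     0.03504
  Change      0.03501    -0.03501
  Equil         1.406  2.9319e-05
  solve Keq expr → x = -0.03501; check Q = 2.0850e-05

Direction: reverse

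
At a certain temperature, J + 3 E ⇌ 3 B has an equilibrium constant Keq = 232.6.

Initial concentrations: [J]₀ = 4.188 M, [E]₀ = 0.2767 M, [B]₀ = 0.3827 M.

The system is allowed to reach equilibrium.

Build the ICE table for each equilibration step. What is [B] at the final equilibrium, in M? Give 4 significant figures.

Q₀ = 0.6317 vs Keq = 232.6 ⇒ Q<K, forward
Step 1:
                    J           E           B
  Initial       4.188      0.2767      0.3827
  Change     -0.07199      -0.216       0.216
  Equil         4.116     0.06074      0.5987
  solve Keq expr → x = 0.07199; check Q = 232.6

[B]_eq = 0.5987 M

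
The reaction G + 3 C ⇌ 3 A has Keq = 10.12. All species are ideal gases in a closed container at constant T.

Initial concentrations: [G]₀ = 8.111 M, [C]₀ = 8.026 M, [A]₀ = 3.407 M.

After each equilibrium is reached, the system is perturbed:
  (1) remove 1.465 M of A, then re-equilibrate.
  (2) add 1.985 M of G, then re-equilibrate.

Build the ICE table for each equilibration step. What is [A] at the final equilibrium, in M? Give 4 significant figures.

Q₀ = 0.009431 vs Keq = 10.12 ⇒ Q<K, forward
Step 1:
                    G           C           A
  I             8.111       8.026       3.407
  C            -1.909      -5.727       5.727
  E             6.202       2.299       9.134
  solve Keq expr → x = 1.909; check Q = 10.12
Then remove 1.465 M of A.
Step 2:
                    G           C           A
  I             6.202       2.299       7.669
  C          -0.09541     -0.2862      0.2862
  E             6.106       2.012       7.956
  solve Keq expr → x = 0.09541; check Q = 10.12
Then add 1.985 M of G.
Step 3:
                    G           C           A
  I             8.091       2.012       7.956
  C          -0.04783     -0.1435      0.1435
  E             8.044       1.869       8.099
  solve Keq expr → x = 0.04783; check Q = 10.12

[A]_eq = 8.099 M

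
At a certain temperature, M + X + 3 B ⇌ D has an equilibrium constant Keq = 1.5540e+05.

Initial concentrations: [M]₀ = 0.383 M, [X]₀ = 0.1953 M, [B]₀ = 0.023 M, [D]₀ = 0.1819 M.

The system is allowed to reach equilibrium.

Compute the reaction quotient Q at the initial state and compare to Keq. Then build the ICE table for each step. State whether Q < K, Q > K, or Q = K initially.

Q₀ = 1.9987e+05; Q > K (proceeds reverse)

Q₀ = 1.9987e+05 vs Keq = 1.5540e+05 ⇒ Q>K, reverse
Step 1:
                  M         X         B         D
  I           0.383    0.1953     0.023    0.1819
  C       6.4714e-04 6.4714e-04  0.001941 -6.4714e-04
  E          0.3836    0.1959   0.02494    0.1813
  solve Keq expr → x = -6.4714e-04; check Q = 1.5540e+05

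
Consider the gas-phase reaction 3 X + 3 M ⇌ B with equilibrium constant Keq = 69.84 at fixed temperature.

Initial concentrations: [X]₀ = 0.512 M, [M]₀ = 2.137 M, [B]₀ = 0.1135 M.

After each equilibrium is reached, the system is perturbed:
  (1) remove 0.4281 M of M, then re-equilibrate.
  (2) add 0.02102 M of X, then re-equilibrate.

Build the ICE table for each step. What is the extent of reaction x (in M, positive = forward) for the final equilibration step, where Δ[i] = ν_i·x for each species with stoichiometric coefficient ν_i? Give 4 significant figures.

x = 0.006134 M

Q₀ = 0.08665 vs Keq = 69.84 ⇒ Q<K, forward
Step 1:
                   X          M          B
  init         0.512      2.137     0.1135
  Δ          -0.4223    -0.4223     0.1408
  eq         0.08972      1.715     0.2543
  solve Keq expr → x = 0.1408; check Q = 69.84
Then remove 0.4281 M of M.
Step 2:
                   X          M          B
  init       0.08972      1.287     0.2543
  Δ          0.02612    0.02612  -0.008706
  eq          0.1158      1.313     0.2456
  solve Keq expr → x = -0.008706; check Q = 69.84
Then add 0.02102 M of X.
Step 3:
                   X          M          B
  init        0.1369      1.313     0.2456
  Δ          -0.0184    -0.0184   0.006134
  eq          0.1185      1.294     0.2517
  solve Keq expr → x = 0.006134; check Q = 69.84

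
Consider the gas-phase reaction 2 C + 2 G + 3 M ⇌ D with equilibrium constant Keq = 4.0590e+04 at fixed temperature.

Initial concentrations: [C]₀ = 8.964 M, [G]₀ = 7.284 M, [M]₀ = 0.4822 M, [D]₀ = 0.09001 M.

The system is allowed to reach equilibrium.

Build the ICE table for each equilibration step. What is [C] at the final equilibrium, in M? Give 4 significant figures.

Q₀ = 1.8831e-04 vs Keq = 4.0590e+04 ⇒ Q<K, forward
Step 1:
                   C          G          M          D
  Initial      8.964      7.284     0.4822    0.09001
  Change     -0.3207    -0.3207     -0.481     0.1603
  Equil        8.643      6.963   0.001194     0.2503
  solve Keq expr → x = 0.1603; check Q = 4.0590e+04

[C]_eq = 8.643 M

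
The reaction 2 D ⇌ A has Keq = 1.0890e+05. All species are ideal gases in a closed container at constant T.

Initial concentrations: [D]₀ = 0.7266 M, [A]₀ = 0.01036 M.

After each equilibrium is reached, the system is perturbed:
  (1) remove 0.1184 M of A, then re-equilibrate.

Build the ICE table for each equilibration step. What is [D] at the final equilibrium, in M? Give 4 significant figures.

Q₀ = 0.01962 vs Keq = 1.0890e+05 ⇒ Q<K, forward
Step 1:
                  D         A
  I          0.7266   0.01036
  C         -0.7247    0.3624
  E         0.00185    0.3727
  solve Keq expr → x = 0.3624; check Q = 1.0890e+05
Then remove 0.1184 M of A.
Step 2:
                  D         A
  I         0.00185    0.2543
  C       -3.2135e-04 1.6067e-04
  E        0.001529    0.2545
  solve Keq expr → x = 1.6067e-04; check Q = 1.0890e+05

[D]_eq = 0.001529 M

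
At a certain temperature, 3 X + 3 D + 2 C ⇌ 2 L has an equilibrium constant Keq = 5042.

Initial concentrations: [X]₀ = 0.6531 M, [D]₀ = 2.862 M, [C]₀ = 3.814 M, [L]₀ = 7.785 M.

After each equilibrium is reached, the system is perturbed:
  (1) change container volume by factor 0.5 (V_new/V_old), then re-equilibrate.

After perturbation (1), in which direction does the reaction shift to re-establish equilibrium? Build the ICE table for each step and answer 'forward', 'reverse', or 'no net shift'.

Q₀ = 0.638 vs Keq = 5042 ⇒ Q<K, forward
Step 1:
                   X          D          C          L
  init        0.6531      2.862      3.814      7.785
  Δ          -0.6067    -0.6067    -0.4045     0.4045
  eq         0.04638      2.255       3.41      8.189
  solve Keq expr → x = 0.2022; check Q = 5042
Then change container volume by factor 0.5 (V_new/V_old).
Step 2:
                   X          D          C          L
  init       0.09276      4.511      6.819      16.38
  Δ         -0.06905   -0.06905   -0.04604    0.04604
  eq          0.0237      4.442      6.773      16.42
  solve Keq expr → x = 0.02302; check Q = 5042

Direction: forward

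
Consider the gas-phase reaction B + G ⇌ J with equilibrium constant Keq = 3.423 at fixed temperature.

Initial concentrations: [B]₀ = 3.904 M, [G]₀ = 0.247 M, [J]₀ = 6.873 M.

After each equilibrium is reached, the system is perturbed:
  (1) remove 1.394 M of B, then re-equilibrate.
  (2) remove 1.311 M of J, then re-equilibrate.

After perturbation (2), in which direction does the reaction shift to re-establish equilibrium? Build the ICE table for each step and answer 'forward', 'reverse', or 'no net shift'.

Q₀ = 7.128 vs Keq = 3.423 ⇒ Q>K, reverse
Step 1:
                   B          G          J
  I            3.904      0.247      6.873
  C           0.2236     0.2236    -0.2236
  E            4.128     0.4706      6.649
  solve Keq expr → x = -0.2236; check Q = 3.423
Then remove 1.394 M of B.
Step 2:
                   B          G          J
  I            2.734     0.4706      6.649
  C           0.1785     0.1785    -0.1785
  E            2.912     0.6491      6.471
  solve Keq expr → x = -0.1785; check Q = 3.423
Then remove 1.311 M of J.
Step 3:
                   B          G          J
  I            2.912     0.6491       5.16
  C          -0.1021    -0.1021     0.1021
  E             2.81      0.547      5.262
  solve Keq expr → x = 0.1021; check Q = 3.423

Direction: forward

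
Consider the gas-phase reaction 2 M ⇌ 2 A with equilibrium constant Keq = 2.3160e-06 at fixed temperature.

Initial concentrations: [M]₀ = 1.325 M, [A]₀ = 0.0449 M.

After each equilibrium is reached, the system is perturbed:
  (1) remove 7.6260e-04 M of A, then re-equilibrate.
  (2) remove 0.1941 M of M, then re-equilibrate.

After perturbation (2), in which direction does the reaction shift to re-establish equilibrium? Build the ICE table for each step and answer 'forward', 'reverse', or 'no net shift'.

Direction: reverse

Q₀ = 0.001148 vs Keq = 2.3160e-06 ⇒ Q>K, reverse
Step 1:
                   M          A
  init         1.325     0.0449
  Δ          0.04282   -0.04282
  eq           1.368   0.002082
  solve Keq expr → x = -0.02141; check Q = 2.3160e-06
Then remove 7.6260e-04 M of A.
Step 2:
                   M          A
  init         1.368   0.001319
  Δ       -7.6144e-04 7.6144e-04
  eq           1.367    0.00208
  solve Keq expr → x = 3.8072e-04; check Q = 2.3160e-06
Then remove 0.1941 M of M.
Step 3:
                   M          A
  init         1.173    0.00208
  Δ       2.9494e-04 -2.9494e-04
  eq           1.173   0.001786
  solve Keq expr → x = -1.4747e-04; check Q = 2.3160e-06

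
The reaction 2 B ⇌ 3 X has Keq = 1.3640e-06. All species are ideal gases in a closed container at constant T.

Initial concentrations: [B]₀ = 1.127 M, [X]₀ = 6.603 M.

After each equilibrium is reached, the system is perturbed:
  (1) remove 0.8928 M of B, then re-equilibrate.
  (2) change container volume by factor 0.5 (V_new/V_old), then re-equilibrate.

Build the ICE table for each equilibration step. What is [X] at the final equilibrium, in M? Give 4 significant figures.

Q₀ = 226.7 vs Keq = 1.3640e-06 ⇒ Q>K, reverse
Step 1:
                    B           X
  init          1.127       6.603
  Δ             4.379      -6.568
  eq            5.506     0.03458
  solve Keq expr → x = -2.189; check Q = 1.3640e-06
Then remove 0.8928 M of B.
Step 2:
                    B           X
  init          4.613     0.03458
  Δ          0.002557   -0.003836
  eq            4.616     0.03074
  solve Keq expr → x = -0.001279; check Q = 1.3640e-06
Then change container volume by factor 0.5 (V_new/V_old).
Step 3:
                    B           X
  init          9.231     0.06149
  Δ          0.008437    -0.01266
  eq             9.24     0.04883
  solve Keq expr → x = -0.004218; check Q = 1.3640e-06

[X]_eq = 0.04883 M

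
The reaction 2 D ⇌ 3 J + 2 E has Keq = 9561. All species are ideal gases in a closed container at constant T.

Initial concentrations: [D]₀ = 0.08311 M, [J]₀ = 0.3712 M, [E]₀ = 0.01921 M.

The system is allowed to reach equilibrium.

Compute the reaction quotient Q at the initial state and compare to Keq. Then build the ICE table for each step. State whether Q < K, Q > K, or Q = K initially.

Q₀ = 0.002733; Q < K (proceeds forward)

Q₀ = 0.002733 vs Keq = 9561 ⇒ Q<K, forward
Step 1:
                    D           J           E
  Initial     0.08311      0.3712     0.01921
  Change     -0.08275      0.1241     0.08275
  Equil    3.6349e-04      0.4953       0.102
  solve Keq expr → x = 0.04137; check Q = 9561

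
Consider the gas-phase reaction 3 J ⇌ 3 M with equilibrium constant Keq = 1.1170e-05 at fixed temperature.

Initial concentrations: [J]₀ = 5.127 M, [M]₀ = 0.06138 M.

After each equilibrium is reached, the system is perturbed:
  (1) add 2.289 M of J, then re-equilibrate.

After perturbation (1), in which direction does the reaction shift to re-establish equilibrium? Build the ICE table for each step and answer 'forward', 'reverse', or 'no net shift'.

Direction: forward

Q₀ = 1.7159e-06 vs Keq = 1.1170e-05 ⇒ Q<K, forward
Step 1:
                  J         M
  Initial     5.127   0.06138
  Change   -0.05206   0.05206
  Equil       5.075    0.1134
  solve Keq expr → x = 0.01735; check Q = 1.1170e-05
Then add 2.289 M of J.
Step 2:
                  J         M
  Initial     7.364    0.1134
  Change   -0.05005   0.05005
  Equil       7.314    0.1635
  solve Keq expr → x = 0.01668; check Q = 1.1170e-05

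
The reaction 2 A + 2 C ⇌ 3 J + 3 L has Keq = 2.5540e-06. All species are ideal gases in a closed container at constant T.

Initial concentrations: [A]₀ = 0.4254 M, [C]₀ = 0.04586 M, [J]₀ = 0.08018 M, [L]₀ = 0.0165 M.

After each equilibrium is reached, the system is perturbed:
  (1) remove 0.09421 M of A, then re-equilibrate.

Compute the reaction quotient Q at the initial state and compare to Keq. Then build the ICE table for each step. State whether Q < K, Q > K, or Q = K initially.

Q₀ = 6.0840e-06; Q > K (proceeds reverse)

Q₀ = 6.0840e-06 vs Keq = 2.5540e-06 ⇒ Q>K, reverse
Step 1:
                    A           C           J           L
  Initial      0.4254     0.04586     0.08018      0.0165
  Change     0.002129    0.002129   -0.003193   -0.003193
  Equil        0.4275     0.04799     0.07699     0.01331
  solve Keq expr → x = -0.001064; check Q = 2.5540e-06
Then remove 0.09421 M of A.
Step 2:
                    A           C           J           L
  Initial      0.3333     0.04799     0.07699     0.01331
  Change     0.001067    0.001067     -0.0016     -0.0016
  Equil        0.3344     0.04906     0.07539     0.01171
  solve Keq expr → x = -5.3349e-04; check Q = 2.5540e-06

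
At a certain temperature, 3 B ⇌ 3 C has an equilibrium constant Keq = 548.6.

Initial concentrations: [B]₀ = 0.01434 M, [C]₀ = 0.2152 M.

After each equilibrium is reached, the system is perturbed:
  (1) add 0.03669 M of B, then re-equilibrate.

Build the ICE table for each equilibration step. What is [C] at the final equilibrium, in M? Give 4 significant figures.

Q₀ = 3380 vs Keq = 548.6 ⇒ Q>K, reverse
Step 1:
                   B          C
  I          0.01434     0.2152
  C          0.01065   -0.01065
  E          0.02499     0.2046
  solve Keq expr → x = -0.003549; check Q = 548.6
Then add 0.03669 M of B.
Step 2:
                   B          C
  I          0.06168     0.2046
  C          -0.0327     0.0327
  E          0.02898     0.2372
  solve Keq expr → x = 0.0109; check Q = 548.6

[C]_eq = 0.2372 M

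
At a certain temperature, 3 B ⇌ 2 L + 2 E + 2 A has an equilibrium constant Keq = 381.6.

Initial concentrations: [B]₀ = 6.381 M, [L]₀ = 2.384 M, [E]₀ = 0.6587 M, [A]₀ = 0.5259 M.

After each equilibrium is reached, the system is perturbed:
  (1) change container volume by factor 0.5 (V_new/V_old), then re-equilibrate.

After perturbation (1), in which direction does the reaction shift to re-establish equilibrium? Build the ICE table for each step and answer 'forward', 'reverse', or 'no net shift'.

Q₀ = 0.002625 vs Keq = 381.6 ⇒ Q<K, forward
Step 1:
                  B         L         E         A
  init        6.381     2.384    0.6587    0.5259
  Δ          -4.244     2.829     2.829     2.829
  eq          2.137     5.213     3.488     3.355
  solve Keq expr → x = 1.415; check Q = 381.6
Then change container volume by factor 0.5 (V_new/V_old).
Step 2:
                  B         L         E         A
  init        4.274     10.43     6.976     6.711
  Δ           1.808    -1.205    -1.205    -1.205
  eq          6.082     9.222     5.771     5.505
  solve Keq expr → x = -0.6027; check Q = 381.6

Direction: reverse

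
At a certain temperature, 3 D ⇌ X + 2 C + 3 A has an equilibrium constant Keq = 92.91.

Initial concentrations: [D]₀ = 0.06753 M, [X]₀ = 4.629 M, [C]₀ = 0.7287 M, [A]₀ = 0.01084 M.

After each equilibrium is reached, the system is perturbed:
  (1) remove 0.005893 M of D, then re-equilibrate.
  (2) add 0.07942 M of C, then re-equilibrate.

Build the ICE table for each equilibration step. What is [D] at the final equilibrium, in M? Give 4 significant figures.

Q₀ = 0.01017 vs Keq = 92.91 ⇒ Q<K, forward
Step 1:
                    D           X           C           A
  I           0.06753       4.629      0.7287     0.01084
  C          -0.04911     0.01637     0.03274     0.04911
  E           0.01842       4.645      0.7614     0.05995
  solve Keq expr → x = 0.01637; check Q = 92.91
Then remove 0.005893 M of D.
Step 2:
                    D           X           C           A
  I           0.01252       4.645      0.7614     0.05995
  C          0.004473   -0.001491   -0.002982   -0.004473
  E             0.017       4.644      0.7585     0.05548
  solve Keq expr → x = -0.001491; check Q = 92.91
Then add 0.07942 M of C.
Step 3:
                    D           X           C           A
  I             0.017       4.644      0.8379     0.05548
  C        8.7244e-04 -2.9081e-04 -5.8163e-04 -8.7244e-04
  E           0.01787       4.644      0.8373     0.05461
  solve Keq expr → x = -2.9081e-04; check Q = 92.91

[D]_eq = 0.01787 M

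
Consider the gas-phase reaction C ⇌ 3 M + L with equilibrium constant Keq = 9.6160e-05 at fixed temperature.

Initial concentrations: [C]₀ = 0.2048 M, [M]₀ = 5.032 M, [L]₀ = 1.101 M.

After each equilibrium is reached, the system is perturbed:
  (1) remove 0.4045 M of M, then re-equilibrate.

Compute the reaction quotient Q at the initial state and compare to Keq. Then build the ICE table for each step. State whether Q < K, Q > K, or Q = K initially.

Q₀ = 685 vs Keq = 9.6160e-05 ⇒ Q>K, reverse
Step 1:
                   C          M          L
  init        0.2048      5.032      1.101
  Δ            1.101     -3.303     -1.101
  eq           1.306      1.729 2.4290e-05
  solve Keq expr → x = -1.101; check Q = 9.6160e-05
Then remove 0.4045 M of M.
Step 2:
                   C          M          L
  init         1.306      1.325 2.4290e-05
  Δ       -2.9728e-05 8.9184e-05 2.9728e-05
  eq           1.306      1.325 5.4018e-05
  solve Keq expr → x = 2.9728e-05; check Q = 9.6160e-05

Q₀ = 685; Q > K (proceeds reverse)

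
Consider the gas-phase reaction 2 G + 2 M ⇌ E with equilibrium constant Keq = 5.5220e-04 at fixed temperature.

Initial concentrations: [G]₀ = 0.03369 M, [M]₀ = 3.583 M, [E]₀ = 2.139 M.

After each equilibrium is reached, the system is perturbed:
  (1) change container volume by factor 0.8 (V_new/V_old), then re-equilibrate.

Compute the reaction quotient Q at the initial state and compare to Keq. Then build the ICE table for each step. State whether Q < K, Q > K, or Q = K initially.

Q₀ = 146.8 vs Keq = 5.5220e-04 ⇒ Q>K, reverse
Step 1:
                   G          M          E
  init       0.03369      3.583      2.139
  Δ            3.554      3.554     -1.777
  eq           3.588      7.137      0.362
  solve Keq expr → x = -1.777; check Q = 5.5220e-04
Then change container volume by factor 0.8 (V_new/V_old).
Step 2:
                   G          M          E
  init         4.485      8.921     0.4525
  Δ          -0.4167    -0.4167     0.2083
  eq           4.068      8.504     0.6609
  solve Keq expr → x = 0.2083; check Q = 5.5220e-04

Q₀ = 146.8; Q > K (proceeds reverse)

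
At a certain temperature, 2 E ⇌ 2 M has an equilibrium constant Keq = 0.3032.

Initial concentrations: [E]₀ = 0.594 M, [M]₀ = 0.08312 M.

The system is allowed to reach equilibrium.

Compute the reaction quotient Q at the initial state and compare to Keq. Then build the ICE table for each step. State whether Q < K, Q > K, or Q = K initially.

Q₀ = 0.01958; Q < K (proceeds forward)

Q₀ = 0.01958 vs Keq = 0.3032 ⇒ Q<K, forward
Step 1:
                  E         M
  Initial     0.594   0.08312
  Change    -0.1573    0.1573
  Equil      0.4367    0.2404
  solve Keq expr → x = 0.07866; check Q = 0.3032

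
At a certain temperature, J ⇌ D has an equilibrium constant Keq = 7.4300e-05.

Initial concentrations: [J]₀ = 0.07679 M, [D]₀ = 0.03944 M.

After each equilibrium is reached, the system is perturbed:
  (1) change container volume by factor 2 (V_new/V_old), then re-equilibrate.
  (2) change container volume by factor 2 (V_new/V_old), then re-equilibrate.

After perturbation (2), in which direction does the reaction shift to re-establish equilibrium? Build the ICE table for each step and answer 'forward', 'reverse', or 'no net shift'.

Q₀ = 0.5136 vs Keq = 7.4300e-05 ⇒ Q>K, reverse
Step 1:
                  J         D
  init      0.07679   0.03944
  Δ         0.03943  -0.03943
  eq         0.1162 8.6352e-06
  solve Keq expr → x = -0.03943; check Q = 7.4300e-05
Then change container volume by factor 2 (V_new/V_old).
Step 2:
                  J         D
  init      0.05811 4.3176e-06
  Δ               0         0
  eq        0.05811 4.3176e-06
  solve Keq expr → x = 0; check Q = 7.4300e-05
Then change container volume by factor 2 (V_new/V_old).
Step 3:
                  J         D
  init      0.02906 2.1588e-06
  Δ               0         0
  eq        0.02906 2.1588e-06
  solve Keq expr → x = 0; check Q = 7.4300e-05

Direction: no net shift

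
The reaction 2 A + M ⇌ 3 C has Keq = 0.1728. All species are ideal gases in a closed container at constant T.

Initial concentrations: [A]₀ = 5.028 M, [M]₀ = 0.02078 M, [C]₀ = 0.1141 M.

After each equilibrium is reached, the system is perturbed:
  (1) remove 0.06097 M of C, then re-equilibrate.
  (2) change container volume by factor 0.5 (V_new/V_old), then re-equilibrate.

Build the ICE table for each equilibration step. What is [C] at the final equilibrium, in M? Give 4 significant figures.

Q₀ = 0.002828 vs Keq = 0.1728 ⇒ Q<K, forward
Step 1:
                   A          M          C
  init         5.028    0.02078     0.1141
  Δ         -0.03916   -0.01958    0.05874
  eq           4.989   0.001201     0.1728
  solve Keq expr → x = 0.01958; check Q = 0.1728
Then remove 0.06097 M of C.
Step 2:
                   A          M          C
  init         4.989   0.001201     0.1119
  Δ        -0.001704 -8.5196e-04   0.002556
  eq           4.987 3.4858e-04     0.1144
  solve Keq expr → x = 8.5196e-04; check Q = 0.1728
Then change container volume by factor 0.5 (V_new/V_old).
Step 3:
                   A          M          C
  init         9.974 6.9717e-04     0.2288
  Δ                0          0          0
  eq           9.974 6.9717e-04     0.2288
  solve Keq expr → x = 0; check Q = 0.1728

[C]_eq = 0.2288 M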